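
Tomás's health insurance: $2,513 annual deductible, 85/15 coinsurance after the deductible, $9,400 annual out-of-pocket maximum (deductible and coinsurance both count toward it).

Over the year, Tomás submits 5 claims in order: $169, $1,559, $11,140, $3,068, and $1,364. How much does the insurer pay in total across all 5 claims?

Bill 1, $169: fully absorbed by the deductible. Cost to patient: $169. OOP to date $169. Plan pays $169 − $169 = $0.
Bill 2, $1,559: fully absorbed by the deductible. Patient owes $1,559 (running OOP $1,728). Insurer: $1,559 − $1,559 = $0.
Bill 3, $11,140: $785 finishes the deductible; $10,355 goes to coinsurance; coinsurance $10,355 × 15% = $1,553.25. Patient owes $2,338.25 (running OOP $4,066.25). Insurer: $11,140 − $2,338.25 = $8,801.75.
Bill 4, $3,068: deductible met; 15% of $3,068 = $460.20. Patient owes $460.20 (running OOP $4,526.45). Plan pays $3,068 − $460.20 = $2,607.80.
Bill 5, $1,364: deductible met; 15% of $1,364 = $204.60. Cost to patient: $204.60. OOP to date $4,731.05. Insurer: $1,364 − $204.60 = $1,159.40.
Insurer total: $0 + $0 + $8,801.75 + $2,607.80 + $1,159.40 = $12,568.95.

$12,568.95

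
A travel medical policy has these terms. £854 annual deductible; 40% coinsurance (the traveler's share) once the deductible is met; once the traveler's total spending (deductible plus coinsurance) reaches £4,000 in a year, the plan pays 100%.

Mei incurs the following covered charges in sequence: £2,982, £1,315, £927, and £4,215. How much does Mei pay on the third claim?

£370.80

#1 (£2,982): £854 finishes the deductible; £2,128 goes to coinsurance; coinsurance £2,128 × 40% = £851.20. Traveler owes £1,705.20 (running OOP £1,705.20).
#2 (£1,315): deductible met; 40% of £1,315 = £526. Cost to traveler: £526. OOP to date £2,231.20.
#3 (£927): 40% coinsurance on £927 = £370.80. Cost to traveler: £370.80. OOP to date £2,602.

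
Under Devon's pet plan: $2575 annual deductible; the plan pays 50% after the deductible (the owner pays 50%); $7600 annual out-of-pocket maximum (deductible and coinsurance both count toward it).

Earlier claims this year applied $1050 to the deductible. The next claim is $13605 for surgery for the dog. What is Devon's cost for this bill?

$1050 of the $2575 deductible is already met, leaving $1525.
That leaves $13605 − $1525 = $12080 for coinsurance.
50% of $12080 = $6040 falls to the owner.
So the owner owes $1525 + $6040 = $7565 before any cap.
That would bring total out-of-pocket to $8615, past the $7600 cap. The owner is capped at $7600 − $1050 = $6550 on this claim.

$6550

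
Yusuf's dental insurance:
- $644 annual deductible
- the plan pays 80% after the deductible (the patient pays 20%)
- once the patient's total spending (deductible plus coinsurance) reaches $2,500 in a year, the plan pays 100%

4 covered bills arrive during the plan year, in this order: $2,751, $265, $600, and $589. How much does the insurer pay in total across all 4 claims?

Claim 1 — $2,751: deductible takes $644, $2,107 remains; 20% of $2,107 = $421.40. Patient pays $1,065.40; OOP now $1,065.40. Plan pays $2,751 − $1,065.40 = $1,685.60.
Claim 2 — $265: deductible already satisfied, so patient's share is 20% × $265 = $53. Patient pays $53; OOP now $1,118.40. Insurer: $265 − $53 = $212.
Claim 3 — $600: 20% coinsurance on $600 = $120. Patient pays $120; OOP now $1,238.40. Insurer: $600 − $120 = $480.
Claim 4 — $589: deductible met; 20% of $589 = $117.80. Cost to patient: $117.80. OOP to date $1,356.20. Insurer: $589 − $117.80 = $471.20.
Insurer total = bills − patient's total = $4,205 − $1,356.20 = $2,848.80.

$2,848.80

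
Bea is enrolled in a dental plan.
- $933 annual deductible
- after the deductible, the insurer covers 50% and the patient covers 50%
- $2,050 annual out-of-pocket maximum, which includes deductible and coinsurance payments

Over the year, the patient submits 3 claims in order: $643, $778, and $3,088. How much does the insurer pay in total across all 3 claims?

Bill 1, $643: all of it applies to the deductible. Patient owes $643 (running OOP $643). Plan pays $643 − $643 = $0.
Bill 2, $778: deductible takes $290, $488 remains; 50% of $488 = $244. Cost to patient: $534. OOP to date $1,177. Plan pays $778 − $534 = $244.
Bill 3, $3,088: 50% coinsurance on $3,088 = $1,544. OOP would hit $2,721 > $2,050, so the cap limits the patient to $2,050 − $1,177 = $873. Plan pays $3,088 − $873 = $2,215.
Insurer total: $0 + $244 + $2,215 = $2,459.

$2,459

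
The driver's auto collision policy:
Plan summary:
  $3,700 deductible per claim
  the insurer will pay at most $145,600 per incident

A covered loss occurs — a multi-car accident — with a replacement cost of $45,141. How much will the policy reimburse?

$41,441

After the deductible, $45,141 − $3,700 = $41,441 remains.
$41,441 ≤ $145,600, so the limit doesn't bind; insurer pays $41,441.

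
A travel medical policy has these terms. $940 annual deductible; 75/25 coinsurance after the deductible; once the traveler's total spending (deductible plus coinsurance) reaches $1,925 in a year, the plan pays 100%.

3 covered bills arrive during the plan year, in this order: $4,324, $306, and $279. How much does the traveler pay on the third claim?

$62.50

Claim 1 — $4,324: deductible takes $940, $3,384 remains; 25% of $3,384 = $846. Cost to traveler: $1,786. OOP to date $1,786.
Claim 2 — $306: deductible already satisfied, so traveler's share is 25% × $306 = $76.50. Cost to traveler: $76.50. OOP to date $1,862.50.
Claim 3 — $279: 25% coinsurance on $279 = $69.75. Adding that to $1,862.50 gives $1,932.25, past the $1,925 cap; traveler pays only $1,925 − $1,862.50 = $62.50.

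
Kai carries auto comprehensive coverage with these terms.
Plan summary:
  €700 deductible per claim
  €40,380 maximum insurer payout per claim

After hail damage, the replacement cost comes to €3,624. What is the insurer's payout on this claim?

Less the €700 deductible: €3,624 − €700 = €2,924.
That's under the €40,380 cap, so the insurer reimburses the full €2,924.

€2,924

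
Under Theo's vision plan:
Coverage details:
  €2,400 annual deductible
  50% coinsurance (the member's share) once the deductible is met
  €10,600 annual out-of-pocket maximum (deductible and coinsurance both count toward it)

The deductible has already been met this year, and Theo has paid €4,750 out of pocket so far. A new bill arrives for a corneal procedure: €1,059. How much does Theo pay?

With the deductible met, the entire €1,059 is subject to coinsurance.
Member's 50% share of €1,059 is €529.50.
Cumulative spending €4,750 + €529.50 = €5,279.50 stays under the €10,600 maximum.

€529.50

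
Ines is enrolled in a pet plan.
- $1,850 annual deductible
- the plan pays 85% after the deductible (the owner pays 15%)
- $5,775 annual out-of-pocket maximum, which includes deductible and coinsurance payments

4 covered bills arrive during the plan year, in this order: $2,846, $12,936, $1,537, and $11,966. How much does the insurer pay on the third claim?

Bill 1, $2,846: $1,850 finishes the deductible; $996 goes to coinsurance; owner's 15% is $149.40. Cost to owner: $1,999.40. OOP to date $1,999.40. Plan pays $2,846 − $1,999.40 = $846.60.
Bill 2, $12,936: deductible already satisfied, so owner's share is 15% × $12,936 = $1,940.40. Cost to owner: $1,940.40. OOP to date $3,939.80. Insurer: $12,936 − $1,940.40 = $10,995.60.
Bill 3, $1,537: 15% coinsurance on $1,537 = $230.55. Cost to owner: $230.55. OOP to date $4,170.35. Plan pays $1,537 − $230.55 = $1,306.45.

$1,306.45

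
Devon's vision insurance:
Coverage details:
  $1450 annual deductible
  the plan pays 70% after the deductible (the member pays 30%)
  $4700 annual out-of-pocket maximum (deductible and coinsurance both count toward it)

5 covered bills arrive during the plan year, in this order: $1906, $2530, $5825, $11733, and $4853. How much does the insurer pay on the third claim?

Claim 1 — $1906: deductible takes $1450, $456 remains; 30% of $456 = $136.80. Member pays $1586.80; OOP now $1586.80. Insurer: $1906 − $1586.80 = $319.20.
Claim 2 — $2530: 30% coinsurance on $2530 = $759. Member owes $759 (running OOP $2345.80). Insurer: $2530 − $759 = $1771.
Claim 3 — $5825: 30% coinsurance on $5825 = $1747.50. Member owes $1747.50 (running OOP $4093.30). Plan pays $5825 − $1747.50 = $4077.50.

$4077.50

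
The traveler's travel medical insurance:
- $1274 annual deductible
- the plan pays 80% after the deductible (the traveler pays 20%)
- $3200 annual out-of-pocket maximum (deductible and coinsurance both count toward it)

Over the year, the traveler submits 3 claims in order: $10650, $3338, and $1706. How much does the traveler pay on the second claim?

Bill 1, $10650: $1274 finishes the deductible; $9376 goes to coinsurance; coinsurance $9376 × 20% = $1875.20. Traveler pays $3149.20; OOP now $3149.20.
Bill 2, $3338: deductible already satisfied, so traveler's share is 20% × $3338 = $667.60. Adding that to $3149.20 gives $3816.80, past the $3200 cap; traveler pays only $3200 − $3149.20 = $50.80.

$50.80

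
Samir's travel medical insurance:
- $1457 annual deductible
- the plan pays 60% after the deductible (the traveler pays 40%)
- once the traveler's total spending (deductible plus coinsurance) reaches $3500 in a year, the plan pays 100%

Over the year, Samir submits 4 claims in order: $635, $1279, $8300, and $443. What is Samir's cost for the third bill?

$1860.20

Claim 1 — $635: all of it applies to the deductible. Traveler owes $635 (running OOP $635).
Claim 2 — $1279: $822 to deductible, leaving $457; traveler's 40% is $182.80. Cost to traveler: $1004.80. OOP to date $1639.80.
Claim 3 — $8300: deductible already satisfied, so traveler's share is 40% × $8300 = $3320. Adding that to $1639.80 gives $4959.80, past the $3500 cap; traveler pays only $3500 − $1639.80 = $1860.20.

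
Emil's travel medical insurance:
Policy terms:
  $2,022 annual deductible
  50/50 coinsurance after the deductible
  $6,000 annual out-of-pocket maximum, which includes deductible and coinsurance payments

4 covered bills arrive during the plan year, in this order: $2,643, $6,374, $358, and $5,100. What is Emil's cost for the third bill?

$179

Claim 1 — $2,643: deductible takes $2,022, $621 remains; coinsurance $621 × 50% = $310.50. Traveler owes $2,332.50 (running OOP $2,332.50).
Claim 2 — $6,374: deductible already satisfied, so traveler's share is 50% × $6,374 = $3,187. Traveler owes $3,187 (running OOP $5,519.50).
Claim 3 — $358: 50% coinsurance on $358 = $179. Traveler pays $179; OOP now $5,698.50.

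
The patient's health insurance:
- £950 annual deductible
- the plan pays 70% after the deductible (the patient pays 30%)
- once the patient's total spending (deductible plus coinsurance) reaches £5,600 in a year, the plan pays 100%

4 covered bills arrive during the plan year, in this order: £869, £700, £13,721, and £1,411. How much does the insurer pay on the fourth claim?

£1,063

Claim 1 (£869): all of it applies to the deductible. Cost to patient: £869. OOP to date £869. Insurer: £869 − £869 = £0.
Claim 2 (£700): deductible takes £81, £619 remains; patient's 30% is £185.70. Patient pays £266.70; OOP now £1,135.70. Insurer: £700 − £266.70 = £433.30.
Claim 3 (£13,721): deductible met; 30% of £13,721 = £4,116.30. Patient pays £4,116.30; OOP now £5,252. Insurer: £13,721 − £4,116.30 = £9,604.70.
Claim 4 (£1,411): 30% coinsurance on £1,411 = £423.30. Adding that to £5,252 gives £5,675.30, past the £5,600 cap; patient pays only £5,600 − £5,252 = £348. Insurer: £1,411 − £348 = £1,063.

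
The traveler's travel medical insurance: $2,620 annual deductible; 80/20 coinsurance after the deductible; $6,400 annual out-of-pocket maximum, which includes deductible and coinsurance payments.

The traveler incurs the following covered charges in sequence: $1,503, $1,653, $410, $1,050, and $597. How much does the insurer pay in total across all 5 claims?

$2,074.40

Claim 1 ($1,503): entire amount goes to the deductible. Traveler pays $1,503; OOP now $1,503. Insurer: $1,503 − $1,503 = $0.
Claim 2 ($1,653): $1,117 to deductible, leaving $536; coinsurance $536 × 20% = $107.20. Cost to traveler: $1,224.20. OOP to date $2,727.20. Plan pays $1,653 − $1,224.20 = $428.80.
Claim 3 ($410): 20% coinsurance on $410 = $82. Traveler owes $82 (running OOP $2,809.20). Insurer: $410 − $82 = $328.
Claim 4 ($1,050): 20% coinsurance on $1,050 = $210. Traveler pays $210; OOP now $3,019.20. Plan pays $1,050 − $210 = $840.
Claim 5 ($597): deductible met; 20% of $597 = $119.40. Traveler owes $119.40 (running OOP $3,138.60). Plan pays $597 − $119.40 = $477.60.
Insurer total = bills − traveler's total = $5,213 − $3,138.60 = $2,074.40.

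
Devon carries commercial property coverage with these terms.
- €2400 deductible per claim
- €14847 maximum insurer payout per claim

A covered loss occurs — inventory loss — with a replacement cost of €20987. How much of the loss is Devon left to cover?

€6140

Subtract the deductible: €20987 − €2400 = €18587.
Since €18587 > €14847, the payout is capped at €14847.
Out of pocket: €20987 − €14847 = €6140.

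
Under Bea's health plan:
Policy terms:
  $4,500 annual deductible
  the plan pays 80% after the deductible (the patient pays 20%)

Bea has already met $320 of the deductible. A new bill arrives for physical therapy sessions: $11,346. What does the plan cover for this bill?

$5,732.80

Remaining deductible: $4,500 − $320 = $4,180.
After the $4,180 deductible portion, $11,346 − $4,180 = $7,166 is subject to coinsurance.
20% of $7,166 = $1,433.20 falls to the patient.
That puts the patient's cost at $4,180 + $1,433.20 = $5,613.20.
The insurer covers the remainder: $11,346 − $5,613.20 = $5,732.80.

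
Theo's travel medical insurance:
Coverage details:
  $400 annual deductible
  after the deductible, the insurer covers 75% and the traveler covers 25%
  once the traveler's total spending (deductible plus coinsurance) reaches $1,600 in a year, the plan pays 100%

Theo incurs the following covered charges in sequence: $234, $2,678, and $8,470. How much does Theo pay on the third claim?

$572

Claim 1 — $234: entire amount goes to the deductible. Traveler pays $234; OOP now $234.
Claim 2 — $2,678: $166 to deductible, leaving $2,512; coinsurance $2,512 × 25% = $628. Traveler owes $794 (running OOP $1,028).
Claim 3 — $8,470: 25% coinsurance on $8,470 = $2,117.50. Adding that to $1,028 gives $3,145.50, past the $1,600 cap; traveler pays only $1,600 − $1,028 = $572.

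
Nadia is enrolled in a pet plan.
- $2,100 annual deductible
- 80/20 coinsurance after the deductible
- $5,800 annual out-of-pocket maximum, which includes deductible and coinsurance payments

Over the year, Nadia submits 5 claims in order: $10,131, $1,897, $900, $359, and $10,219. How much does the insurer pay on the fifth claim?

Claim 1 — $10,131: $2,100 to deductible, leaving $8,031; coinsurance $8,031 × 20% = $1,606.20. Cost to owner: $3,706.20. OOP to date $3,706.20. Insurer: $10,131 − $3,706.20 = $6,424.80.
Claim 2 — $1,897: 20% coinsurance on $1,897 = $379.40. Owner pays $379.40; OOP now $4,085.60. Insurer: $1,897 − $379.40 = $1,517.60.
Claim 3 — $900: deductible met; 20% of $900 = $180. Owner owes $180 (running OOP $4,265.60). Insurer: $900 − $180 = $720.
Claim 4 — $359: deductible already satisfied, so owner's share is 20% × $359 = $71.80. Owner owes $71.80 (running OOP $4,337.40). Plan pays $359 − $71.80 = $287.20.
Claim 5 — $10,219: 20% coinsurance on $10,219 = $2,043.80. Adding that to $4,337.40 gives $6,381.20, past the $5,800 cap; owner pays only $5,800 − $4,337.40 = $1,462.60. Insurer: $10,219 − $1,462.60 = $8,756.40.

$8,756.40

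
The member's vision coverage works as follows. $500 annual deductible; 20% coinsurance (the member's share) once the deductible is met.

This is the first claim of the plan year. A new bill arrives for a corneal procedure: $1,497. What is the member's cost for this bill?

$699.40

The full $500 deductible is still open; $500 of this bill applies to it.
After the $500 deductible portion, $1,497 − $500 = $997 is subject to coinsurance.
Member's 20% share of $997 is $199.40.
That puts the member's cost at $500 + $199.40 = $699.40.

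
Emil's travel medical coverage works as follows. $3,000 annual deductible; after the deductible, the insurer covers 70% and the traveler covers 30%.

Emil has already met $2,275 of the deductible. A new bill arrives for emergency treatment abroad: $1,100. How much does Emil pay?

$837.50

Deductible still to meet: $3,000 − $2,275 = $725.
The remaining $375 (= $1,100 − $725) moves to coinsurance.
30% of $375 = $112.50 falls to the traveler.
So the traveler owes $725 + $112.50 = $837.50.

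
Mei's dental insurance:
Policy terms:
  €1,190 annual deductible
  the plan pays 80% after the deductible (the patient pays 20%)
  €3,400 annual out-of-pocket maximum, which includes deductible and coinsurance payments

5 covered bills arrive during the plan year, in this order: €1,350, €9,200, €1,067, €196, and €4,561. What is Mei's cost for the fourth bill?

Claim 1 (€1,350): €1,190 finishes the deductible; €160 goes to coinsurance; patient's 20% is €32. Patient pays €1,222; OOP now €1,222.
Claim 2 (€9,200): 20% coinsurance on €9,200 = €1,840. Cost to patient: €1,840. OOP to date €3,062.
Claim 3 (€1,067): 20% coinsurance on €1,067 = €213.40. Cost to patient: €213.40. OOP to date €3,275.40.
Claim 4 (€196): 20% coinsurance on €196 = €39.20. Patient pays €39.20; OOP now €3,314.60.

€39.20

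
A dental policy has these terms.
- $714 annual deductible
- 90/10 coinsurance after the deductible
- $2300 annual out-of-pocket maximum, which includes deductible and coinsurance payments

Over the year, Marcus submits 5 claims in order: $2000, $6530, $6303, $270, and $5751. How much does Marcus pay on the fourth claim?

$27

Claim 1 — $2000: $714 to deductible, leaving $1286; 10% of $1286 = $128.60. Cost to patient: $842.60. OOP to date $842.60.
Claim 2 — $6530: deductible already satisfied, so patient's share is 10% × $6530 = $653. Cost to patient: $653. OOP to date $1495.60.
Claim 3 — $6303: deductible met; 10% of $6303 = $630.30. Cost to patient: $630.30. OOP to date $2125.90.
Claim 4 — $270: deductible already satisfied, so patient's share is 10% × $270 = $27. Cost to patient: $27. OOP to date $2152.90.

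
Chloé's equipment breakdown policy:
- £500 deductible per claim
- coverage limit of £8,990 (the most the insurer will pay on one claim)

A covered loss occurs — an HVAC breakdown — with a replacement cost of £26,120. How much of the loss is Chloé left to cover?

Subtract the deductible: £26,120 − £500 = £25,620.
Since £25,620 > £8,990, the payout is capped at £8,990.
The business owner bears the rest of the original loss: £26,120 − £8,990 = £17,130.

£17,130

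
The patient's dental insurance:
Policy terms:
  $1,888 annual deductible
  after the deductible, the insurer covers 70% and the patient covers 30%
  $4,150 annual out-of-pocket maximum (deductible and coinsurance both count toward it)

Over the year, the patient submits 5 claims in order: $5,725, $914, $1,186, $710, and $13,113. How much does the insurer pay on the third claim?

Claim 1 ($5,725): $1,888 to deductible, leaving $3,837; patient's 30% is $1,151.10. Patient pays $3,039.10; OOP now $3,039.10. Plan pays $5,725 − $3,039.10 = $2,685.90.
Claim 2 ($914): deductible already satisfied, so patient's share is 30% × $914 = $274.20. Patient owes $274.20 (running OOP $3,313.30). Plan pays $914 − $274.20 = $639.80.
Claim 3 ($1,186): deductible already satisfied, so patient's share is 30% × $1,186 = $355.80. Patient owes $355.80 (running OOP $3,669.10). Insurer: $1,186 − $355.80 = $830.20.

$830.20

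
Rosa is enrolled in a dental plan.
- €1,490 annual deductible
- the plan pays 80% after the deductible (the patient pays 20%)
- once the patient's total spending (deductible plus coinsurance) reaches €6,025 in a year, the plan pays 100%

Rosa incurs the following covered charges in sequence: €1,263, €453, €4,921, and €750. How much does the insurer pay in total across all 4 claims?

€4,717.60

Claim 1 (€1,263): fully absorbed by the deductible. Cost to patient: €1,263. OOP to date €1,263. Plan pays €1,263 − €1,263 = €0.
Claim 2 (€453): €227 finishes the deductible; €226 goes to coinsurance; 20% of €226 = €45.20. Cost to patient: €272.20. OOP to date €1,535.20. Plan pays €453 − €272.20 = €180.80.
Claim 3 (€4,921): deductible already satisfied, so patient's share is 20% × €4,921 = €984.20. Patient pays €984.20; OOP now €2,519.40. Insurer: €4,921 − €984.20 = €3,936.80.
Claim 4 (€750): deductible already satisfied, so patient's share is 20% × €750 = €150. Patient pays €150; OOP now €2,669.40. Plan pays €750 − €150 = €600.
Insurer total: €0 + €180.80 + €3,936.80 + €600 = €4,717.60.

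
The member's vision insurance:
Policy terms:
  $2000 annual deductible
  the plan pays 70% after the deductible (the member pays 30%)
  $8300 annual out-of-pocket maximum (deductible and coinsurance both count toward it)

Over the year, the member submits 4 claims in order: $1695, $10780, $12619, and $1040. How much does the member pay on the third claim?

#1 ($1695): fully absorbed by the deductible. Member owes $1695 (running OOP $1695).
#2 ($10780): $305 finishes the deductible; $10475 goes to coinsurance; coinsurance $10475 × 30% = $3142.50. Member pays $3447.50; OOP now $5142.50.
#3 ($12619): deductible already satisfied, so member's share is 30% × $12619 = $3785.70. Adding that to $5142.50 gives $8928.20, past the $8300 cap; member pays only $8300 − $5142.50 = $3157.50.

$3157.50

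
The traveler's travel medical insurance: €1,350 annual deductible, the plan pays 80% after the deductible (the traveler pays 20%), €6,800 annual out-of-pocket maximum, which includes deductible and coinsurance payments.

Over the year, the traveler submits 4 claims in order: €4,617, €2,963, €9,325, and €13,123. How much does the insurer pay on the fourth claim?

€10,784

Claim 1 (€4,617): €1,350 to deductible, leaving €3,267; coinsurance €3,267 × 20% = €653.40. Traveler pays €2,003.40; OOP now €2,003.40. Insurer: €4,617 − €2,003.40 = €2,613.60.
Claim 2 (€2,963): 20% coinsurance on €2,963 = €592.60. Traveler owes €592.60 (running OOP €2,596). Plan pays €2,963 − €592.60 = €2,370.40.
Claim 3 (€9,325): deductible met; 20% of €9,325 = €1,865. Cost to traveler: €1,865. OOP to date €4,461. Insurer: €9,325 − €1,865 = €7,460.
Claim 4 (€13,123): 20% coinsurance on €13,123 = €2,624.60. OOP would hit €7,085.60 > €6,800, so the cap limits the traveler to €6,800 − €4,461 = €2,339. Plan pays €13,123 − €2,339 = €10,784.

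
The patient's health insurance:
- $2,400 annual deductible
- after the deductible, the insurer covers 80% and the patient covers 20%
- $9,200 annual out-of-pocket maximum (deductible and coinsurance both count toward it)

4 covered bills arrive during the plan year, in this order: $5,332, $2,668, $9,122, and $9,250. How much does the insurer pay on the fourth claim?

$7,400

#1 ($5,332): deductible takes $2,400, $2,932 remains; coinsurance $2,932 × 20% = $586.40. Patient owes $2,986.40 (running OOP $2,986.40). Insurer: $5,332 − $2,986.40 = $2,345.60.
#2 ($2,668): deductible met; 20% of $2,668 = $533.60. Patient pays $533.60; OOP now $3,520. Insurer: $2,668 − $533.60 = $2,134.40.
#3 ($9,122): deductible already satisfied, so patient's share is 20% × $9,122 = $1,824.40. Cost to patient: $1,824.40. OOP to date $5,344.40. Plan pays $9,122 − $1,824.40 = $7,297.60.
#4 ($9,250): deductible met; 20% of $9,250 = $1,850. Patient pays $1,850; OOP now $7,194.40. Insurer: $9,250 − $1,850 = $7,400.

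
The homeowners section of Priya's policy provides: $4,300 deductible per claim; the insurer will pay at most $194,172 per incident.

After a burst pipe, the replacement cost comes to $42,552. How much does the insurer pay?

$38,252

Subtract the deductible: $42,552 − $4,300 = $38,252.
$38,252 is within the $194,172 limit, so the insurer pays $38,252.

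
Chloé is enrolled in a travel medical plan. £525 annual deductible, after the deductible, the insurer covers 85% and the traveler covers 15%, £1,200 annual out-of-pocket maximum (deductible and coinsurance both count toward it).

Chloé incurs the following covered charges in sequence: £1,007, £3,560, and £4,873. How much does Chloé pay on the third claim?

Claim 1 — £1,007: £525 to deductible, leaving £482; traveler's 15% is £72.30. Traveler pays £597.30; OOP now £597.30.
Claim 2 — £3,560: deductible already satisfied, so traveler's share is 15% × £3,560 = £534. Traveler owes £534 (running OOP £1,131.30).
Claim 3 — £4,873: deductible already satisfied, so traveler's share is 15% × £4,873 = £730.95. Adding that to £1,131.30 gives £1,862.25, past the £1,200 cap; traveler pays only £1,200 − £1,131.30 = £68.70.

£68.70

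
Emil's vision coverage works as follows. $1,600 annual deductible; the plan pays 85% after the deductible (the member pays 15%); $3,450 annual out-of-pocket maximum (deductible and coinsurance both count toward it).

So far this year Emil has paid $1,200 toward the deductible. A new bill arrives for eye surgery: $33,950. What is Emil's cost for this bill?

$2,250

$1,200 of the $1,600 deductible is already met, leaving $400.
That leaves $33,950 − $400 = $33,550 for coinsurance.
15% of $33,550 = $5,032.50 falls to the member.
So the member owes $400 + $5,032.50 = $5,432.50 before any cap.
Adding $5,432.50 to the $1,200 already spent would give $6,632.50, which exceeds the $3,450 cap; the member pays just $3,450 − $1,200 = $2,250.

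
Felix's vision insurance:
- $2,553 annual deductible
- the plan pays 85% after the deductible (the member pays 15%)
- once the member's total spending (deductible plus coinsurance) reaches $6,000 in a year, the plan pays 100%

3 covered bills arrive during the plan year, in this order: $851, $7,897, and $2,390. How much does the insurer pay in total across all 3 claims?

Claim 1 — $851: fully absorbed by the deductible. Member owes $851 (running OOP $851). Plan pays $851 − $851 = $0.
Claim 2 — $7,897: $1,702 finishes the deductible; $6,195 goes to coinsurance; 15% of $6,195 = $929.25. Member pays $2,631.25; OOP now $3,482.25. Plan pays $7,897 − $2,631.25 = $5,265.75.
Claim 3 — $2,390: deductible already satisfied, so member's share is 15% × $2,390 = $358.50. Cost to member: $358.50. OOP to date $3,840.75. Plan pays $2,390 − $358.50 = $2,031.50.
Insurer total: $0 + $5,265.75 + $2,031.50 = $7,297.25.

$7,297.25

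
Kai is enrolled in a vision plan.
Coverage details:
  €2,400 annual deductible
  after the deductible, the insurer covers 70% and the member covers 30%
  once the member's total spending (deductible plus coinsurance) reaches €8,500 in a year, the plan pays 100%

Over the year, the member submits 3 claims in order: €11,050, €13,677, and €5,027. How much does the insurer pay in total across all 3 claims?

€21,254

Claim 1 — €11,050: €2,400 to deductible, leaving €8,650; 30% of €8,650 = €2,595. Cost to member: €4,995. OOP to date €4,995. Plan pays €11,050 − €4,995 = €6,055.
Claim 2 — €13,677: 30% coinsurance on €13,677 = €4,103.10. Adding that to €4,995 gives €9,098.10, past the €8,500 cap; member pays only €8,500 − €4,995 = €3,505. Insurer: €13,677 − €3,505 = €10,172.
Claim 3 — €5,027: deductible already satisfied, so member's share is 30% × €5,027 = €1,508.10. OOP would hit €10,008.10 > €8,500, so the cap limits the member to €8,500 − €8,500 = €0. Insurer: €5,027 − €0 = €5,027.
Insurer total = bills − member's total = €29,754 − €8,500 = €21,254.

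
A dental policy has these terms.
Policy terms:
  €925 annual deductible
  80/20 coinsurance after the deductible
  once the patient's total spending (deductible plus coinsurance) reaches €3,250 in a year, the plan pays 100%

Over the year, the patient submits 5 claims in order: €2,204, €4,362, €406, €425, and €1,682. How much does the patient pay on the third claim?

€81.20

#1 (€2,204): deductible takes €925, €1,279 remains; patient's 20% is €255.80. Patient pays €1,180.80; OOP now €1,180.80.
#2 (€4,362): deductible already satisfied, so patient's share is 20% × €4,362 = €872.40. Cost to patient: €872.40. OOP to date €2,053.20.
#3 (€406): deductible met; 20% of €406 = €81.20. Patient pays €81.20; OOP now €2,134.40.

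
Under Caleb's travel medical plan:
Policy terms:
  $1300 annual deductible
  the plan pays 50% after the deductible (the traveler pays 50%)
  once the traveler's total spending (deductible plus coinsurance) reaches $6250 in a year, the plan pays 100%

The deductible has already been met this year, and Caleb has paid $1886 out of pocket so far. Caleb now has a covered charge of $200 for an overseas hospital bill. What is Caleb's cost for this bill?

The deductible is already satisfied, so the full bill goes to coinsurance.
Coinsurance: $200 × 50% = $100.
Total out-of-pocket so far would be $1886 + $100 = $1986, below the $6250 cap — no reduction.

$100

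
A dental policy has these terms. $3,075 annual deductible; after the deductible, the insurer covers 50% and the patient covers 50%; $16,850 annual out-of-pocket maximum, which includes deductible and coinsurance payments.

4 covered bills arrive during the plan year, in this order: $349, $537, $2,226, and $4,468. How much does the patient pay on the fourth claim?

Claim 1 — $349: all of it applies to the deductible. Patient pays $349; OOP now $349.
Claim 2 — $537: all of it applies to the deductible. Patient owes $537 (running OOP $886).
Claim 3 — $2,226: $2,189 finishes the deductible; $37 goes to coinsurance; 50% of $37 = $18.50. Cost to patient: $2,207.50. OOP to date $3,093.50.
Claim 4 — $4,468: 50% coinsurance on $4,468 = $2,234. Cost to patient: $2,234. OOP to date $5,327.50.

$2,234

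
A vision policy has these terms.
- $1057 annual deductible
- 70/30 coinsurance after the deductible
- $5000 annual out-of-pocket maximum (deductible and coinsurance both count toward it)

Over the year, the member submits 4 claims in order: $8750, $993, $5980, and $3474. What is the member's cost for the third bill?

Claim 1 ($8750): deductible takes $1057, $7693 remains; 30% of $7693 = $2307.90. Cost to member: $3364.90. OOP to date $3364.90.
Claim 2 ($993): 30% coinsurance on $993 = $297.90. Member owes $297.90 (running OOP $3662.80).
Claim 3 ($5980): deductible met; 30% of $5980 = $1794. OOP would hit $5456.80 > $5000, so the cap limits the member to $5000 − $3662.80 = $1337.20.

$1337.20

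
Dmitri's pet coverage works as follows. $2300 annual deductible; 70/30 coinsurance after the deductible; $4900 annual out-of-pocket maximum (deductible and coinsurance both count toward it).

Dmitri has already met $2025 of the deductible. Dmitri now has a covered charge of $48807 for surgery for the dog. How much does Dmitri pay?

$2875

Remaining deductible: $2300 − $2025 = $275.
After the $275 deductible portion, $48807 − $275 = $48532 is subject to coinsurance.
30% of $48532 = $14559.60 falls to the owner.
Owner responsibility before any cap: $275 + $14559.60 = $14834.60.
That would bring total out-of-pocket to $16859.60, past the $4900 cap. The owner is capped at $4900 − $2025 = $2875 on this claim.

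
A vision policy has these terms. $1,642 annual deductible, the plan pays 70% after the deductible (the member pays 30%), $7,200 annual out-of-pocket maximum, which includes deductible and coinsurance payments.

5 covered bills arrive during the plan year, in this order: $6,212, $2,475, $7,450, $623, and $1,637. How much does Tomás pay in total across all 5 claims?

$6,668.50

Claim 1 ($6,212): $1,642 finishes the deductible; $4,570 goes to coinsurance; coinsurance $4,570 × 30% = $1,371. Cost to member: $3,013. OOP to date $3,013.
Claim 2 ($2,475): deductible already satisfied, so member's share is 30% × $2,475 = $742.50. Member pays $742.50; OOP now $3,755.50.
Claim 3 ($7,450): deductible met; 30% of $7,450 = $2,235. Cost to member: $2,235. OOP to date $5,990.50.
Claim 4 ($623): deductible met; 30% of $623 = $186.90. Cost to member: $186.90. OOP to date $6,177.40.
Claim 5 ($1,637): deductible met; 30% of $1,637 = $491.10. Member owes $491.10 (running OOP $6,668.50).
Total paid by the member: $3,013 + $742.50 + $2,235 + $186.90 + $491.10 = $6,668.50.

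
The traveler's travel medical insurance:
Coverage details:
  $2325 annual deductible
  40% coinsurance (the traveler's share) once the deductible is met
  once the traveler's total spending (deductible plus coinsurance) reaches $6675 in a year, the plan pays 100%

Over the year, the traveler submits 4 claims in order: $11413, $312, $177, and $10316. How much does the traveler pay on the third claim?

Bill 1, $11413: deductible takes $2325, $9088 remains; traveler's 40% is $3635.20. Traveler owes $5960.20 (running OOP $5960.20).
Bill 2, $312: deductible already satisfied, so traveler's share is 40% × $312 = $124.80. Traveler owes $124.80 (running OOP $6085).
Bill 3, $177: deductible already satisfied, so traveler's share is 40% × $177 = $70.80. Traveler owes $70.80 (running OOP $6155.80).

$70.80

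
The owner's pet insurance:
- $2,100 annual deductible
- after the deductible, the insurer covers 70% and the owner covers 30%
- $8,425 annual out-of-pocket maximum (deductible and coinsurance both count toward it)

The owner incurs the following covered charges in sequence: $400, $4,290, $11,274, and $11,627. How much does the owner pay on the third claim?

$3,382.20

Claim 1 — $400: all of it applies to the deductible. Cost to owner: $400. OOP to date $400.
Claim 2 — $4,290: $1,700 finishes the deductible; $2,590 goes to coinsurance; coinsurance $2,590 × 30% = $777. Owner owes $2,477 (running OOP $2,877).
Claim 3 — $11,274: 30% coinsurance on $11,274 = $3,382.20. Owner owes $3,382.20 (running OOP $6,259.20).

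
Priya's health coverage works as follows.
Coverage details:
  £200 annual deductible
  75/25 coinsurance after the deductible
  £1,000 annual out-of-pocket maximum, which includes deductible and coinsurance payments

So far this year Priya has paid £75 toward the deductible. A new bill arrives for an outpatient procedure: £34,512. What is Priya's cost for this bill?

Deductible still to meet: £200 − £75 = £125.
That leaves £34,512 − £125 = £34,387 for coinsurance.
25% of £34,387 = £8,596.75 falls to the patient.
That puts the patient's cost at £125 + £8,596.75 = £8,721.75 before any cap.
Year-to-date out-of-pocket would reach £75 + £8,721.75 = £8,796.75, above the £1,000 maximum, so the patient pays only £1,000 − £75 = £925.

£925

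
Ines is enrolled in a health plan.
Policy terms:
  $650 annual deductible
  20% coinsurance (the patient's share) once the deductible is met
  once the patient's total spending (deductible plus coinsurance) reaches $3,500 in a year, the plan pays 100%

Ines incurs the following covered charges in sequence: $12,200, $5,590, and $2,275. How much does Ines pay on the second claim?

#1 ($12,200): deductible takes $650, $11,550 remains; coinsurance $11,550 × 20% = $2,310. Patient owes $2,960 (running OOP $2,960).
#2 ($5,590): 20% coinsurance on $5,590 = $1,118. That would push OOP to $4,078, over the $3,500 cap, so patient pays $3,500 − $2,960 = $540.

$540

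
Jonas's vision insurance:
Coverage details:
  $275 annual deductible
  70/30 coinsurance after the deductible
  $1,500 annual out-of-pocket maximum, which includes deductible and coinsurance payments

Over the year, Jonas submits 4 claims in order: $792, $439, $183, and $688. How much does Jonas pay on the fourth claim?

$206.40

Claim 1 ($792): $275 to deductible, leaving $517; coinsurance $517 × 30% = $155.10. Member owes $430.10 (running OOP $430.10).
Claim 2 ($439): 30% coinsurance on $439 = $131.70. Member pays $131.70; OOP now $561.80.
Claim 3 ($183): 30% coinsurance on $183 = $54.90. Cost to member: $54.90. OOP to date $616.70.
Claim 4 ($688): deductible already satisfied, so member's share is 30% × $688 = $206.40. Member pays $206.40; OOP now $823.10.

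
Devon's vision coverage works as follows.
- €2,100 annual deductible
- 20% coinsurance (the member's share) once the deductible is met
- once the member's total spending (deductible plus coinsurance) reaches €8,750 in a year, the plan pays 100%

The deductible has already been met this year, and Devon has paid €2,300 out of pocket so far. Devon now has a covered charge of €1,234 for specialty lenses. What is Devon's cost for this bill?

€246.80

With the deductible met, the entire €1,234 is subject to coinsurance.
Coinsurance: €1,234 × 20% = €246.80.
Cumulative spending €2,300 + €246.80 = €2,546.80 stays under the €8,750 maximum.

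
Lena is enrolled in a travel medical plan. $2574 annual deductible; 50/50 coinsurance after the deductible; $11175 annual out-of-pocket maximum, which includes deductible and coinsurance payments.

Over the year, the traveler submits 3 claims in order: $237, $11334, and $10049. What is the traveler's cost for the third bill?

$4102.50

Claim 1 ($237): all of it applies to the deductible. Cost to traveler: $237. OOP to date $237.
Claim 2 ($11334): $2337 to deductible, leaving $8997; coinsurance $8997 × 50% = $4498.50. Traveler pays $6835.50; OOP now $7072.50.
Claim 3 ($10049): deductible already satisfied, so traveler's share is 50% × $10049 = $5024.50. That would push OOP to $12097, over the $11175 cap, so traveler pays $11175 − $7072.50 = $4102.50.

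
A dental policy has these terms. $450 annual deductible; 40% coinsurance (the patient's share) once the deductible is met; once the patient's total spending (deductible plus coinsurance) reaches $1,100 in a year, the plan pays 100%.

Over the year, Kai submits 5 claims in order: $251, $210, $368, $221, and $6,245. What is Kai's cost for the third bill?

#1 ($251): fully absorbed by the deductible. Patient owes $251 (running OOP $251).
#2 ($210): $199 finishes the deductible; $11 goes to coinsurance; coinsurance $11 × 40% = $4.40. Cost to patient: $203.40. OOP to date $454.40.
#3 ($368): 40% coinsurance on $368 = $147.20. Cost to patient: $147.20. OOP to date $601.60.

$147.20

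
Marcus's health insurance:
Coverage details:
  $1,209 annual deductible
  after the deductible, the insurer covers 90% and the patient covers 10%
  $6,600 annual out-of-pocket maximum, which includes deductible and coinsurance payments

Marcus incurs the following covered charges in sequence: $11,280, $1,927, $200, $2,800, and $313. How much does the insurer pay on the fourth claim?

#1 ($11,280): $1,209 finishes the deductible; $10,071 goes to coinsurance; patient's 10% is $1,007.10. Cost to patient: $2,216.10. OOP to date $2,216.10. Plan pays $11,280 − $2,216.10 = $9,063.90.
#2 ($1,927): deductible already satisfied, so patient's share is 10% × $1,927 = $192.70. Cost to patient: $192.70. OOP to date $2,408.80. Plan pays $1,927 − $192.70 = $1,734.30.
#3 ($200): 10% coinsurance on $200 = $20. Patient owes $20 (running OOP $2,428.80). Plan pays $200 − $20 = $180.
#4 ($2,800): 10% coinsurance on $2,800 = $280. Cost to patient: $280. OOP to date $2,708.80. Insurer: $2,800 − $280 = $2,520.

$2,520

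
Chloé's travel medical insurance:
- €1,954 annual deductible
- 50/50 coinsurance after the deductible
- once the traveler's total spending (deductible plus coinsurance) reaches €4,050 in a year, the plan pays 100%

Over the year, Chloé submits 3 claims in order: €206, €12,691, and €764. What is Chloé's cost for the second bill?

€3,844

Claim 1 — €206: fully absorbed by the deductible. Cost to traveler: €206. OOP to date €206.
Claim 2 — €12,691: €1,748 to deductible, leaving €10,943; 50% of €10,943 = €5,471.50. Together that's €1,748 + €5,471.50 = €7,219.50. Adding that to €206 gives €7,425.50, past the €4,050 cap; traveler pays only €4,050 − €206 = €3,844.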